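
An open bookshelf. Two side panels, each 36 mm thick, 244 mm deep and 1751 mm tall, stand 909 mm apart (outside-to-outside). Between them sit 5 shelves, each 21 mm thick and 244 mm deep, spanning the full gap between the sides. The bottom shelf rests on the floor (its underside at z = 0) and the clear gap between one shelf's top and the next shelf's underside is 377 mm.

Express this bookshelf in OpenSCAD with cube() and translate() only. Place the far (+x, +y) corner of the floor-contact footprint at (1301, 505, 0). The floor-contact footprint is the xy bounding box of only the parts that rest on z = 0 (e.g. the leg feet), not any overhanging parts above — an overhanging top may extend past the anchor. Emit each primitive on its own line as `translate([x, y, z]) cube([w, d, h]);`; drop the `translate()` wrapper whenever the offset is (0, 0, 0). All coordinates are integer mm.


translate([392, 261, 0]) cube([36, 244, 1751]);
translate([1265, 261, 0]) cube([36, 244, 1751]);
translate([428, 261, 0]) cube([837, 244, 21]);
translate([428, 261, 398]) cube([837, 244, 21]);
translate([428, 261, 796]) cube([837, 244, 21]);
translate([428, 261, 1194]) cube([837, 244, 21]);
translate([428, 261, 1592]) cube([837, 244, 21]);


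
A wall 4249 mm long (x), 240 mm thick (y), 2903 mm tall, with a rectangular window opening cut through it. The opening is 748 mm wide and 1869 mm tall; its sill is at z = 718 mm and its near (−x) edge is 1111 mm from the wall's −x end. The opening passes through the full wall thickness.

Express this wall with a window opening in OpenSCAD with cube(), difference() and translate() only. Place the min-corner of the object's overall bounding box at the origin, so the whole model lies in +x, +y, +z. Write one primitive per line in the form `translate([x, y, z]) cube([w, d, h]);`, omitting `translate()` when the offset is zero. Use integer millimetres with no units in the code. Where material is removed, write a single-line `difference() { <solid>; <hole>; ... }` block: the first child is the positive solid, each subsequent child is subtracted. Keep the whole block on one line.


difference() { cube([4249, 240, 2903]); translate([1111, 0, 718]) cube([748, 240, 1869]); }


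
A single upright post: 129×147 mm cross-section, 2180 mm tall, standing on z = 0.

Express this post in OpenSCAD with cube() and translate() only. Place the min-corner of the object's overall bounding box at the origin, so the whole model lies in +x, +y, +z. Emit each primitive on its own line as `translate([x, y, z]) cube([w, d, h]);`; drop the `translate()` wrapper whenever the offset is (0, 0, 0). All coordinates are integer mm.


cube([129, 147, 2180]);


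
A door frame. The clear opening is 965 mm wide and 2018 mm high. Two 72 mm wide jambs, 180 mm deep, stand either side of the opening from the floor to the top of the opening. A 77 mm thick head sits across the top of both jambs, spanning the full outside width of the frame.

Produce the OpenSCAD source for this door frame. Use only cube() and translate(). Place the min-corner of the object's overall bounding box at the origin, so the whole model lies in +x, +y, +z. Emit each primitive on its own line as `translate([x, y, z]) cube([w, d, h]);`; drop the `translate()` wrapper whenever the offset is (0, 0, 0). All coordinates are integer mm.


cube([72, 180, 2018]);
translate([1037, 0, 0]) cube([72, 180, 2018]);
translate([0, 0, 2018]) cube([1109, 180, 77]);


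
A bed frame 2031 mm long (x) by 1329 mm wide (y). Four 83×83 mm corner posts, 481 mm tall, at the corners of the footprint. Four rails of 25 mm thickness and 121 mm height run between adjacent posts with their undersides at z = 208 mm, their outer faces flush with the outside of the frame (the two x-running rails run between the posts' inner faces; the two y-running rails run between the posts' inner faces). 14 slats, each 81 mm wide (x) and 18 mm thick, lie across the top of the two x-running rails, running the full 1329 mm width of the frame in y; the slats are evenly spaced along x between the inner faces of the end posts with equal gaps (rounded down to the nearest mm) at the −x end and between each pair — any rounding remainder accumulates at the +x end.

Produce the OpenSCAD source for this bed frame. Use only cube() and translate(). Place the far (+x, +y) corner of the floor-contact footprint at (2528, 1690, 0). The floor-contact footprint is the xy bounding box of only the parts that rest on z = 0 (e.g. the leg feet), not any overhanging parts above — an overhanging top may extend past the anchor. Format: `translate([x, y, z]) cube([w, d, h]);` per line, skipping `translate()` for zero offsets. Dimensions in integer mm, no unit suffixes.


translate([497, 361, 0]) cube([83, 83, 481]);
translate([497, 1607, 0]) cube([83, 83, 481]);
translate([2445, 361, 0]) cube([83, 83, 481]);
translate([2445, 1607, 0]) cube([83, 83, 481]);
translate([580, 361, 208]) cube([1865, 25, 121]);
translate([580, 1665, 208]) cube([1865, 25, 121]);
translate([497, 444, 208]) cube([25, 1163, 121]);
translate([2503, 444, 208]) cube([25, 1163, 121]);
translate([628, 361, 329]) cube([81, 1329, 18]);
translate([757, 361, 329]) cube([81, 1329, 18]);
translate([886, 361, 329]) cube([81, 1329, 18]);
translate([1015, 361, 329]) cube([81, 1329, 18]);
translate([1144, 361, 329]) cube([81, 1329, 18]);
translate([1273, 361, 329]) cube([81, 1329, 18]);
translate([1402, 361, 329]) cube([81, 1329, 18]);
translate([1531, 361, 329]) cube([81, 1329, 18]);
translate([1660, 361, 329]) cube([81, 1329, 18]);
translate([1789, 361, 329]) cube([81, 1329, 18]);
translate([1918, 361, 329]) cube([81, 1329, 18]);
translate([2047, 361, 329]) cube([81, 1329, 18]);
translate([2176, 361, 329]) cube([81, 1329, 18]);
translate([2305, 361, 329]) cube([81, 1329, 18]);


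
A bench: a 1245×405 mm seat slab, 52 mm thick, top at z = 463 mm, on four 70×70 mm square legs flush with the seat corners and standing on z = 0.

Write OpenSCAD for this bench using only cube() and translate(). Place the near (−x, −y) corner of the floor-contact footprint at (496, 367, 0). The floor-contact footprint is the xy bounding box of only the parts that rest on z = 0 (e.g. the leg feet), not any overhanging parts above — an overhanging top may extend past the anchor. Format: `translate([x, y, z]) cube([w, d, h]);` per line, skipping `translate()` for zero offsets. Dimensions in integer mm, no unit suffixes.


translate([496, 367, 411]) cube([1245, 405, 52]);
translate([496, 367, 0]) cube([70, 70, 411]);
translate([496, 702, 0]) cube([70, 70, 411]);
translate([1671, 367, 0]) cube([70, 70, 411]);
translate([1671, 702, 0]) cube([70, 70, 411]);


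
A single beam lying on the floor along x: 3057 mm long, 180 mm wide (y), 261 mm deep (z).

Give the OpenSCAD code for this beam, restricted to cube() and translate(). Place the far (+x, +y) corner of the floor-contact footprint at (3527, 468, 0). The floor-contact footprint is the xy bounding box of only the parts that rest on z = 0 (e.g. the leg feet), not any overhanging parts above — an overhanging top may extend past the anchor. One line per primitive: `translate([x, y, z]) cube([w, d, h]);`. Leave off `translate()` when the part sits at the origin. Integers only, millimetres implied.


translate([470, 288, 0]) cube([3057, 180, 261]);


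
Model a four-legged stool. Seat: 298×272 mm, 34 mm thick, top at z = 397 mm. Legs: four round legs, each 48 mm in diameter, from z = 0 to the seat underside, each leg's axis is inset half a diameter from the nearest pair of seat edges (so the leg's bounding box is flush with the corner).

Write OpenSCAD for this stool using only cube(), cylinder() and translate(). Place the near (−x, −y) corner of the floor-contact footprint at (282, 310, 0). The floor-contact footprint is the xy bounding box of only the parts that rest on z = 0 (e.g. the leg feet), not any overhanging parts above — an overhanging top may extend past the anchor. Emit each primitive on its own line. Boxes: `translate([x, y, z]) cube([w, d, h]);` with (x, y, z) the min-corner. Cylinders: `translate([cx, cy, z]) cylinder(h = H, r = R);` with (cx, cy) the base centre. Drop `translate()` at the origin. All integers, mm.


// leg_h = 397 - 34 = 363
translate([282, 310, 363]) cube([298, 272, 34]);
translate([306, 334, 0]) cylinder(h = 363, r = 24);
translate([556, 334, 0]) cylinder(h = 363, r = 24);
translate([306, 558, 0]) cylinder(h = 363, r = 24);
translate([556, 558, 0]) cylinder(h = 363, r = 24);


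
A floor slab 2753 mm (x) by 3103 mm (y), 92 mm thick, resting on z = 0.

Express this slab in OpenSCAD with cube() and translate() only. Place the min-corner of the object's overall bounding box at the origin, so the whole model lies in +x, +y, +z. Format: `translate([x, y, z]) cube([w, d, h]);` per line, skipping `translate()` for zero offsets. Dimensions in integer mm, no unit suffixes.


cube([2753, 3103, 92]);


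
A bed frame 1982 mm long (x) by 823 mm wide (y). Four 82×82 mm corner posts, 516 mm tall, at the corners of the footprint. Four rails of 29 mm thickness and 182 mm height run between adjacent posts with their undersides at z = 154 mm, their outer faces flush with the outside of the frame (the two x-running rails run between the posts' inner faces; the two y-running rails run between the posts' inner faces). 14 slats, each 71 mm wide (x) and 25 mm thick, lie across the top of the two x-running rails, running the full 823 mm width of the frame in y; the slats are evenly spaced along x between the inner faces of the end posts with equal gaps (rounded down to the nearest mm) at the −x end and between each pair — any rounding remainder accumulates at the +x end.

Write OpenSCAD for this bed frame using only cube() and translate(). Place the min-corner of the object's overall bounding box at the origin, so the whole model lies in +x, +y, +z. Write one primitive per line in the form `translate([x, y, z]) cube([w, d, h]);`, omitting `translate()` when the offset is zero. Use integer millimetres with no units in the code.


// slat z = rail_z + rail_h = 154 + 182 = 336
// slat gap = ⌊(1818 − 14·71) / 15⌋ = 54
cube([82, 82, 516]);
translate([0, 741, 0]) cube([82, 82, 516]);
translate([1900, 0, 0]) cube([82, 82, 516]);
translate([1900, 741, 0]) cube([82, 82, 516]);
translate([82, 0, 154]) cube([1818, 29, 182]);
translate([82, 794, 154]) cube([1818, 29, 182]);
translate([0, 82, 154]) cube([29, 659, 182]);
translate([1953, 82, 154]) cube([29, 659, 182]);
translate([136, 0, 336]) cube([71, 823, 25]);
translate([261, 0, 336]) cube([71, 823, 25]);
translate([386, 0, 336]) cube([71, 823, 25]);
translate([511, 0, 336]) cube([71, 823, 25]);
translate([636, 0, 336]) cube([71, 823, 25]);
translate([761, 0, 336]) cube([71, 823, 25]);
translate([886, 0, 336]) cube([71, 823, 25]);
translate([1011, 0, 336]) cube([71, 823, 25]);
translate([1136, 0, 336]) cube([71, 823, 25]);
translate([1261, 0, 336]) cube([71, 823, 25]);
translate([1386, 0, 336]) cube([71, 823, 25]);
translate([1511, 0, 336]) cube([71, 823, 25]);
translate([1636, 0, 336]) cube([71, 823, 25]);
translate([1761, 0, 336]) cube([71, 823, 25]);


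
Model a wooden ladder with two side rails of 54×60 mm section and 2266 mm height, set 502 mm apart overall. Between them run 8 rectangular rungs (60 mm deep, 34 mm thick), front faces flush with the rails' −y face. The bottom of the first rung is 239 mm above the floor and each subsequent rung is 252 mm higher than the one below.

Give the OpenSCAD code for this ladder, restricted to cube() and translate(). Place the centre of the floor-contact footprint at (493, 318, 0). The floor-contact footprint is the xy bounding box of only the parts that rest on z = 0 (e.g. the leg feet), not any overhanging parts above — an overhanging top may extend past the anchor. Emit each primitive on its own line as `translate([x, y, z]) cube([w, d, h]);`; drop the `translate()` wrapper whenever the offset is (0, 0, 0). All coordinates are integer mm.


translate([242, 288, 0]) cube([54, 60, 2266]);
translate([690, 288, 0]) cube([54, 60, 2266]);
translate([296, 288, 239]) cube([394, 60, 34]);
translate([296, 288, 491]) cube([394, 60, 34]);
translate([296, 288, 743]) cube([394, 60, 34]);
translate([296, 288, 995]) cube([394, 60, 34]);
translate([296, 288, 1247]) cube([394, 60, 34]);
translate([296, 288, 1499]) cube([394, 60, 34]);
translate([296, 288, 1751]) cube([394, 60, 34]);
translate([296, 288, 2003]) cube([394, 60, 34]);


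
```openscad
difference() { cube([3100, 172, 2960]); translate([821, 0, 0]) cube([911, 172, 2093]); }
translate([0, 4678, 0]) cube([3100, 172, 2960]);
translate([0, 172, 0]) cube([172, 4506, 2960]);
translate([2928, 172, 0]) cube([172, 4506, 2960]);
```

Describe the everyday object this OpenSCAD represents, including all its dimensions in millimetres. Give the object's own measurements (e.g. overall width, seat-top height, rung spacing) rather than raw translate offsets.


A single room: four walls, each 2960 mm tall and 172 mm thick, enclosing an outside footprint 3100×4850 mm (x × y), no floor or roof. The front and back walls (−y and +y sides) run the full x-width; the side walls fit between their inner faces. A door opening 911 mm wide and 2093 mm tall is cut through the front wall from the floor up, its −x edge 821 mm from the wall's −x end.


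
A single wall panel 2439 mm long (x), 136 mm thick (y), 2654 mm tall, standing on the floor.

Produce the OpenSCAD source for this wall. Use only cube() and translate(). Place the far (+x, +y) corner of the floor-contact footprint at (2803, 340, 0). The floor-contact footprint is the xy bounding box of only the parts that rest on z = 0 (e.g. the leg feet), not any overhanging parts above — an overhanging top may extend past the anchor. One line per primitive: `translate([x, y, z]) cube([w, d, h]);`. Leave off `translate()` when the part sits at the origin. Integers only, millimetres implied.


translate([364, 204, 0]) cube([2439, 136, 2654]);


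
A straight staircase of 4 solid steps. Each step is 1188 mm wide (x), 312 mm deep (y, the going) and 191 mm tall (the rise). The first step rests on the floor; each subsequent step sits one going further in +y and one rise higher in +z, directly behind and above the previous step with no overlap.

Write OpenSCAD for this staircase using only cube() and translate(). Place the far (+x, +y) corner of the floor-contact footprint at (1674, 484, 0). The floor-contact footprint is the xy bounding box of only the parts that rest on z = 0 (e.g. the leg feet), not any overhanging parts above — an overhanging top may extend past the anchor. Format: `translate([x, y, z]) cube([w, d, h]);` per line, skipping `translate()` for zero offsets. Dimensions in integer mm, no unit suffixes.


translate([486, 172, 0]) cube([1188, 312, 191]);
translate([486, 484, 191]) cube([1188, 312, 191]);
translate([486, 796, 382]) cube([1188, 312, 191]);
translate([486, 1108, 573]) cube([1188, 312, 191]);


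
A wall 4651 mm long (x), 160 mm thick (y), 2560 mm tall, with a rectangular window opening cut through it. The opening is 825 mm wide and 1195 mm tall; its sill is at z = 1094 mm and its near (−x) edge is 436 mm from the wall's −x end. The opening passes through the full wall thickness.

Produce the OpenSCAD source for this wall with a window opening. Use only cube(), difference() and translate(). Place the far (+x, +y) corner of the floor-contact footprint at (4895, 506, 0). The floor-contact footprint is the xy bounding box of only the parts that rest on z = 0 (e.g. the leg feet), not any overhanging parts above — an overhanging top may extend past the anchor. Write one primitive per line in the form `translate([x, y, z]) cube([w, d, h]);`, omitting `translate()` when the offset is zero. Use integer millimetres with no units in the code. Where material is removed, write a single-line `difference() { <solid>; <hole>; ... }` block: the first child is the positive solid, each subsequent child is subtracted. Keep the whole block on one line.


difference() { translate([244, 346, 0]) cube([4651, 160, 2560]); translate([680, 346, 1094]) cube([825, 160, 1195]); }


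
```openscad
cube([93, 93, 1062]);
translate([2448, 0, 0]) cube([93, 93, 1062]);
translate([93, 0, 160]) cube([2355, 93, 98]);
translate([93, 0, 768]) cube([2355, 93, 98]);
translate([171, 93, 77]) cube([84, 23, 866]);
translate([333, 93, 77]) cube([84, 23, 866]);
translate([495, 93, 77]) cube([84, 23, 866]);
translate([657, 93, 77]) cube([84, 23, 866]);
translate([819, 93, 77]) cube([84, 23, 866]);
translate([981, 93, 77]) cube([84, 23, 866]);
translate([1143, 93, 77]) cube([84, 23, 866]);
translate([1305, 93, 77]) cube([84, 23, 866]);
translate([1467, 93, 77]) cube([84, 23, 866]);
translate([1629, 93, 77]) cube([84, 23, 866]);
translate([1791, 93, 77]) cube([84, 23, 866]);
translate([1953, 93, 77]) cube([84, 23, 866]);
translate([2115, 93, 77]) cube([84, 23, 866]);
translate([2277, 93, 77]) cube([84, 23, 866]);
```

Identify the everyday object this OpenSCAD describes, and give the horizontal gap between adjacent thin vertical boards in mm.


A fence section. The picket gap is 78 mm.

Two posts, two rails, 14 pickets — a fence section. Span 2355 mm holds 14 pickets of 84 mm with 15 equal gaps: ⌊(2355 − 14·84) / 15⌋ = 78 mm.


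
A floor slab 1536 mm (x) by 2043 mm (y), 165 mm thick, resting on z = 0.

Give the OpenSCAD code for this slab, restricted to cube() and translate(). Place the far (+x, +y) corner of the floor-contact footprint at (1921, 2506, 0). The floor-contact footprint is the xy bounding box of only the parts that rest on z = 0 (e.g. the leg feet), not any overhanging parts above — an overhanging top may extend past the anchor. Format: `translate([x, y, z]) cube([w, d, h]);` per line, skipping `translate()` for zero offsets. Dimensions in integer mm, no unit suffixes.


translate([385, 463, 0]) cube([1536, 2043, 165]);


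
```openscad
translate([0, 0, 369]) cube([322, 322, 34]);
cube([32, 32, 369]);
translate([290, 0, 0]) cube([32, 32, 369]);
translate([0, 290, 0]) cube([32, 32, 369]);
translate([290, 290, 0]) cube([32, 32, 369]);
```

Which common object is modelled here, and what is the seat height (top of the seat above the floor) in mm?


A stool. The seat height is 403 mm.

A 322×322×34 slab at z = 369 on four corner posts — a stool. The seat top is 369 + 34 = 403 mm.


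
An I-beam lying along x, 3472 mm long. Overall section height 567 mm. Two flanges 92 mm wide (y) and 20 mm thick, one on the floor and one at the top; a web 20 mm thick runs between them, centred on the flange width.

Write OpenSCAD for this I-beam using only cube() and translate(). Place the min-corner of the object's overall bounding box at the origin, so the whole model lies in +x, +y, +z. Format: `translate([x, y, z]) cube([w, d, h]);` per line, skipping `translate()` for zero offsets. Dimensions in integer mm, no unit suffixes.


cube([3472, 92, 20]);
translate([0, 36, 20]) cube([3472, 20, 527]);
translate([0, 0, 547]) cube([3472, 92, 20]);


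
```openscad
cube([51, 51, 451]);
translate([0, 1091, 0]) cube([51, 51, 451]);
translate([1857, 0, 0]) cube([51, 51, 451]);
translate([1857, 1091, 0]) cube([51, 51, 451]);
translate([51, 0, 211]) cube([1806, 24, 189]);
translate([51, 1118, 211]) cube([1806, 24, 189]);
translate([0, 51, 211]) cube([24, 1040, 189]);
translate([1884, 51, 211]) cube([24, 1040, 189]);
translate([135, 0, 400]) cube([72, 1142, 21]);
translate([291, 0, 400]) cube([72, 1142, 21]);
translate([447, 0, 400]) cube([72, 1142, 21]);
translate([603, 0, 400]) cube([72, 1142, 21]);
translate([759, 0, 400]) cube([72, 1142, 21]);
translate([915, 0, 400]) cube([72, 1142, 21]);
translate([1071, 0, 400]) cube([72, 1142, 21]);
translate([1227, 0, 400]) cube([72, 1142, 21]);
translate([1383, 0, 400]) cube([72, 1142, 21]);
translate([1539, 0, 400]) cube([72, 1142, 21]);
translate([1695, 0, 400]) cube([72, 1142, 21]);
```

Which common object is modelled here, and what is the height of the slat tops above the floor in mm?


A bed frame. The slat-top height is 421 mm.

Four posts, four rails, and a row of slats — a bed frame. Slats sit on the rails at z = 211 + 189 = 400; with slat thickness 21, the top is 421 mm.


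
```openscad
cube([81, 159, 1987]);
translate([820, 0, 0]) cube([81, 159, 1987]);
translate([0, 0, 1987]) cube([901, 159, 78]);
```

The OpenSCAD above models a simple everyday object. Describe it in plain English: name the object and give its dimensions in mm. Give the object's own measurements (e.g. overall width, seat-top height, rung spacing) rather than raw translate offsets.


A door frame. The clear opening is 739 mm wide and 1987 mm high. Two 81 mm wide jambs, 159 mm deep, stand either side of the opening from the floor to the top of the opening. A 78 mm thick head sits across the top of both jambs, spanning the full outside width of the frame.


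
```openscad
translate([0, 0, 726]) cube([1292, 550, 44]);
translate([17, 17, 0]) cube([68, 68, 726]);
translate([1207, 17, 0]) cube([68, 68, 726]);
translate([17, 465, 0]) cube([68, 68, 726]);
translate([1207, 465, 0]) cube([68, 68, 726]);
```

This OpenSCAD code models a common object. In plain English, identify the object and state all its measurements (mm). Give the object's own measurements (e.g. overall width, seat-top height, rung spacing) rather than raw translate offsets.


A table: top 1292 mm (x) × 550 mm (y), 44 mm thick, upper face at z = 770 mm, on four 68×68 mm square legs, each inset 17 mm from the nearest pair of top edges from z = 0 to the bottom of the top.


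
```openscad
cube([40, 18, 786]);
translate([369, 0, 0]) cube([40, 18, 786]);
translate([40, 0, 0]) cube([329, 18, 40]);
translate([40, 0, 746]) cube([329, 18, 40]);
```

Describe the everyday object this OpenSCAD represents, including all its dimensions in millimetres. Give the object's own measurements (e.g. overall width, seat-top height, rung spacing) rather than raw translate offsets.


A rectangular picture frame lying in the x–z plane (depth along y). The opening is 329 mm wide (x) by 706 mm tall (z), surrounded by a border 40 mm wide on all four sides. The frame is 18 mm deep and is made of two full-height vertical stiles with two horizontal rails fitted between them.


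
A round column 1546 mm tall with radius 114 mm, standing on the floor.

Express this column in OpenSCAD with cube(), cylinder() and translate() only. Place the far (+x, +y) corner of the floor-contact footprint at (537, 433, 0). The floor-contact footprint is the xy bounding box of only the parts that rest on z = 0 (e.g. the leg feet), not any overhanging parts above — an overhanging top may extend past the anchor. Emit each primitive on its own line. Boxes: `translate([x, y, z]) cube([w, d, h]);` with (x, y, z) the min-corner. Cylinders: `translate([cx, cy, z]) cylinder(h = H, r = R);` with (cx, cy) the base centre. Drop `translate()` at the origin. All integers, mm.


translate([423, 319, 0]) cylinder(h = 1546, r = 114);


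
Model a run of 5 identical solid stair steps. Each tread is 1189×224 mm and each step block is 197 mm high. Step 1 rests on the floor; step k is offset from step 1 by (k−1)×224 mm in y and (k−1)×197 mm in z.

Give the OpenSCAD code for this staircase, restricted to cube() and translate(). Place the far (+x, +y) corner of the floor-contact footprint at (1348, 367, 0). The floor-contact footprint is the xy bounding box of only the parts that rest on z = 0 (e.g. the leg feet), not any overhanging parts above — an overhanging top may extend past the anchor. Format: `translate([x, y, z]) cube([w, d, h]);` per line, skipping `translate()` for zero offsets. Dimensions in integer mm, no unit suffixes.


translate([159, 143, 0]) cube([1189, 224, 197]);
translate([159, 367, 197]) cube([1189, 224, 197]);
translate([159, 591, 394]) cube([1189, 224, 197]);
translate([159, 815, 591]) cube([1189, 224, 197]);
translate([159, 1039, 788]) cube([1189, 224, 197]);


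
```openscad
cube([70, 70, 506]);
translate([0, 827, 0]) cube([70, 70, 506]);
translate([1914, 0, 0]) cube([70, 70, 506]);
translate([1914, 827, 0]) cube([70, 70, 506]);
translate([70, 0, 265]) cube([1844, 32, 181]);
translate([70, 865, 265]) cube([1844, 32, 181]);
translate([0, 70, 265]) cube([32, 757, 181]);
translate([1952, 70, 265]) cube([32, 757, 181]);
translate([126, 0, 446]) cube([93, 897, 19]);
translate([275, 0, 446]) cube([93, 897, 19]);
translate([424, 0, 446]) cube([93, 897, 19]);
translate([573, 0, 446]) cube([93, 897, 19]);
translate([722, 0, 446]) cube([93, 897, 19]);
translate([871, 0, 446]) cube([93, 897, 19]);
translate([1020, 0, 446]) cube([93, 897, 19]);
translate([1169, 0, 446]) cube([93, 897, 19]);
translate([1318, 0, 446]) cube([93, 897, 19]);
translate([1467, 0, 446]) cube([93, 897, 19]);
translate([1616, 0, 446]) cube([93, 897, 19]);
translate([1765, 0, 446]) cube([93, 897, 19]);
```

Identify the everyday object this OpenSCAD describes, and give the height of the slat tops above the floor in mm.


A bed frame. The slat-top height is 465 mm.

Four posts, four rails, and a row of slats — a bed frame. Slats sit on the rails at z = 265 + 181 = 446; with slat thickness 19, the top is 465 mm.


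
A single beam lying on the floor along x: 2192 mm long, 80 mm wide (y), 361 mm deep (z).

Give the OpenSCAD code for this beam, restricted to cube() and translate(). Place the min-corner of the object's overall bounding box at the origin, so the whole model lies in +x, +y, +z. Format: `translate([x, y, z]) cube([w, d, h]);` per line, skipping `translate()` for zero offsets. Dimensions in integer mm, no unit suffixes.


cube([2192, 80, 361]);


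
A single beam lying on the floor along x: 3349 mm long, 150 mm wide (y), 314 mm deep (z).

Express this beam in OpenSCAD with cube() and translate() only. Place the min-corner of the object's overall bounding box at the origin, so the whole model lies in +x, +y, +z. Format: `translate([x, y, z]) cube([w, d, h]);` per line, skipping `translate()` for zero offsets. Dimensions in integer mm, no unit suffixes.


cube([3349, 150, 314]);


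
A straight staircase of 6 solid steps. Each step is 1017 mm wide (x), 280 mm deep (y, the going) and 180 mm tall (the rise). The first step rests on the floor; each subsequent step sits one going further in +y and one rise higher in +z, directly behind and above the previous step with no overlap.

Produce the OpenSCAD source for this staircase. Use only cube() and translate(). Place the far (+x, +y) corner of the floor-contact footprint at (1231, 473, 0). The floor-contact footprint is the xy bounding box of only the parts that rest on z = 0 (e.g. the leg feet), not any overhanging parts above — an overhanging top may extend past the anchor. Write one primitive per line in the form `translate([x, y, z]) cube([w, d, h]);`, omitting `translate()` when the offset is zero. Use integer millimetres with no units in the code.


translate([214, 193, 0]) cube([1017, 280, 180]);
translate([214, 473, 180]) cube([1017, 280, 180]);
translate([214, 753, 360]) cube([1017, 280, 180]);
translate([214, 1033, 540]) cube([1017, 280, 180]);
translate([214, 1313, 720]) cube([1017, 280, 180]);
translate([214, 1593, 900]) cube([1017, 280, 180]);


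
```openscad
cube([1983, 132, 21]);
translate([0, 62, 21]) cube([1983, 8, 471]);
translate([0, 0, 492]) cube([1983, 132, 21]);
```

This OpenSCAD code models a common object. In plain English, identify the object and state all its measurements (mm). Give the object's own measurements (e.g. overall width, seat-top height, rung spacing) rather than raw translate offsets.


An I-beam lying along x, 1983 mm long. Overall section height 513 mm. Two flanges 132 mm wide (y) and 21 mm thick, one on the floor and one at the top; a web 8 mm thick runs between them, centred on the flange width.


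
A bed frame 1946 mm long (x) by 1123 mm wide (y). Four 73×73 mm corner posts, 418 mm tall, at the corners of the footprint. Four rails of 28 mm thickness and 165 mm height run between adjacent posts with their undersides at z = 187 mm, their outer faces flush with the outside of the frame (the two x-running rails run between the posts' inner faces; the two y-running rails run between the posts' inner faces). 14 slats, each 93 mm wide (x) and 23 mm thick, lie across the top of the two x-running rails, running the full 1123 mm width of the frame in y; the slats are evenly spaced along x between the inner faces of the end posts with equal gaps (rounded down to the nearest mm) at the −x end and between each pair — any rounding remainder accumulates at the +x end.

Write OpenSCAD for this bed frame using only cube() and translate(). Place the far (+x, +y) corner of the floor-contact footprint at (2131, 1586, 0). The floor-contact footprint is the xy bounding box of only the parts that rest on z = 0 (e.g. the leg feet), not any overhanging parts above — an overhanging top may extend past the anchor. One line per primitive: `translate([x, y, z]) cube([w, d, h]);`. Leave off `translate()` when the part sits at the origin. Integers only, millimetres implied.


translate([185, 463, 0]) cube([73, 73, 418]);
translate([185, 1513, 0]) cube([73, 73, 418]);
translate([2058, 463, 0]) cube([73, 73, 418]);
translate([2058, 1513, 0]) cube([73, 73, 418]);
translate([258, 463, 187]) cube([1800, 28, 165]);
translate([258, 1558, 187]) cube([1800, 28, 165]);
translate([185, 536, 187]) cube([28, 977, 165]);
translate([2103, 536, 187]) cube([28, 977, 165]);
translate([291, 463, 352]) cube([93, 1123, 23]);
translate([417, 463, 352]) cube([93, 1123, 23]);
translate([543, 463, 352]) cube([93, 1123, 23]);
translate([669, 463, 352]) cube([93, 1123, 23]);
translate([795, 463, 352]) cube([93, 1123, 23]);
translate([921, 463, 352]) cube([93, 1123, 23]);
translate([1047, 463, 352]) cube([93, 1123, 23]);
translate([1173, 463, 352]) cube([93, 1123, 23]);
translate([1299, 463, 352]) cube([93, 1123, 23]);
translate([1425, 463, 352]) cube([93, 1123, 23]);
translate([1551, 463, 352]) cube([93, 1123, 23]);
translate([1677, 463, 352]) cube([93, 1123, 23]);
translate([1803, 463, 352]) cube([93, 1123, 23]);
translate([1929, 463, 352]) cube([93, 1123, 23]);


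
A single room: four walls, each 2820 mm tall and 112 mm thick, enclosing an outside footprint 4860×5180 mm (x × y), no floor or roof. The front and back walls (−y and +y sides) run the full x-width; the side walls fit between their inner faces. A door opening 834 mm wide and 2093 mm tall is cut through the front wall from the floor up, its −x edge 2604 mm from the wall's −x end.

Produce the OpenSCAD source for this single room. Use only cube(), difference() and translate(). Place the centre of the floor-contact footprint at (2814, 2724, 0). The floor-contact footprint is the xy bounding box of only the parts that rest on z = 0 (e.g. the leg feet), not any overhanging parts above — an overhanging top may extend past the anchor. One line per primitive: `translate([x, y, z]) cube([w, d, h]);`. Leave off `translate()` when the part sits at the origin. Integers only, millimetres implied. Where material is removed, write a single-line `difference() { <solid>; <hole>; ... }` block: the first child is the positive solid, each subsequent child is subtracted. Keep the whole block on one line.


difference() { translate([384, 134, 0]) cube([4860, 112, 2820]); translate([2988, 134, 0]) cube([834, 112, 2093]); }
translate([384, 5202, 0]) cube([4860, 112, 2820]);
translate([384, 246, 0]) cube([112, 4956, 2820]);
translate([5132, 246, 0]) cube([112, 4956, 2820]);


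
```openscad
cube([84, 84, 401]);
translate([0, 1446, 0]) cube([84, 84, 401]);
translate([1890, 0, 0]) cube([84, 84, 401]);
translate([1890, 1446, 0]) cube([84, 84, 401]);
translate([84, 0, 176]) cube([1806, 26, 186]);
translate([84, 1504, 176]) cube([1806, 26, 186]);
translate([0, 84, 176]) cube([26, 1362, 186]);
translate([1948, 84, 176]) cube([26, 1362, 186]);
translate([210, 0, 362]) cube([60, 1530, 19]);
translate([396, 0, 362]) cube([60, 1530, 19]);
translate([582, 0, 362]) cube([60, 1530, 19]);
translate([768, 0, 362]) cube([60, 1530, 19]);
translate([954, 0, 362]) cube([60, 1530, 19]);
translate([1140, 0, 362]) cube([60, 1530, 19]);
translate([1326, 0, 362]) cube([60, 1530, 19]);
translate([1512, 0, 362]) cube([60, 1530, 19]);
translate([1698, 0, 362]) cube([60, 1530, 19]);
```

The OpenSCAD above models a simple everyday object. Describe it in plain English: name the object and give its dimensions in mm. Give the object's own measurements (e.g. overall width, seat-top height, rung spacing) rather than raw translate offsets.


A bed frame 1974 mm long (x) by 1530 mm wide (y). Four 84×84 mm corner posts, 401 mm tall, at the corners of the footprint. Four rails of 26 mm thickness and 186 mm height run between adjacent posts with their undersides at z = 176 mm, their outer faces flush with the outside of the frame (the two x-running rails run between the posts' inner faces; the two y-running rails run between the posts' inner faces). 9 slats, each 60 mm wide (x) and 19 mm thick, lie across the top of the two x-running rails, running the full 1530 mm width of the frame in y; along x they sit between the end posts with a 126 mm gap after the −x posts and between neighbouring slats, leaving 132 mm before the +x posts.


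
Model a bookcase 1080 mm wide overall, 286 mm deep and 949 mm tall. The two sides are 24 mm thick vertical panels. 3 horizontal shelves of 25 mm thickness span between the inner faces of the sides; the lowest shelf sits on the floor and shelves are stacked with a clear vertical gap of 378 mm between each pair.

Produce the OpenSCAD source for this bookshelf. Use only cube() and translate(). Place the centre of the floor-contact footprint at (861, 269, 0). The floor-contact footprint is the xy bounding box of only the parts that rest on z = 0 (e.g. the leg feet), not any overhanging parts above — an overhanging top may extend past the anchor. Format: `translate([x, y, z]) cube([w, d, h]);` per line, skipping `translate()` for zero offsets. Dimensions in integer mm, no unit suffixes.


translate([321, 126, 0]) cube([24, 286, 949]);
translate([1377, 126, 0]) cube([24, 286, 949]);
translate([345, 126, 0]) cube([1032, 286, 25]);
translate([345, 126, 403]) cube([1032, 286, 25]);
translate([345, 126, 806]) cube([1032, 286, 25]);


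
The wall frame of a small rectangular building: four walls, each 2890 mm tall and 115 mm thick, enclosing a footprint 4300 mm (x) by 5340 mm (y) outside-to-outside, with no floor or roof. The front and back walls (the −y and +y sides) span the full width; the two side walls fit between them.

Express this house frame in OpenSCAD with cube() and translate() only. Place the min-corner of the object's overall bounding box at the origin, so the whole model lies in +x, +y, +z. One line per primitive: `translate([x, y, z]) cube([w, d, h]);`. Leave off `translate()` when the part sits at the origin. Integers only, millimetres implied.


cube([4300, 115, 2890]);
translate([0, 5225, 0]) cube([4300, 115, 2890]);
translate([0, 115, 0]) cube([115, 5110, 2890]);
translate([4185, 115, 0]) cube([115, 5110, 2890]);


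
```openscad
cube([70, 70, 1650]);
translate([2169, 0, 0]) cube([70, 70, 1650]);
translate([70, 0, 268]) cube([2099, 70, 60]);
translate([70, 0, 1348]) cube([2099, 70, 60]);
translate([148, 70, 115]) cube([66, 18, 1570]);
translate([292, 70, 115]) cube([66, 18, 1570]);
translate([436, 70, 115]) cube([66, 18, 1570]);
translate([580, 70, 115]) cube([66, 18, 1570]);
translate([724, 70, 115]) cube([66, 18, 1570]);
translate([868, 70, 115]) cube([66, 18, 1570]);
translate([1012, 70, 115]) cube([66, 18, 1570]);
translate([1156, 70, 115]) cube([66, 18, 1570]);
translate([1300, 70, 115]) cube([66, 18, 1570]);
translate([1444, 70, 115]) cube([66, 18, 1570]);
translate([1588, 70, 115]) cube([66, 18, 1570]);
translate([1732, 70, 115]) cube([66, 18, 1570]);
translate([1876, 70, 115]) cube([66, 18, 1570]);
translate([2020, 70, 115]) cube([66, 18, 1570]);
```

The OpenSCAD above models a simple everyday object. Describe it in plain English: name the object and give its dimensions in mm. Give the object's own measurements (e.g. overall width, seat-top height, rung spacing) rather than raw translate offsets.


A fence section. Two 70×70 mm posts, 1650 mm tall, stand on the floor with a clear span of 2099 mm between their inner faces. Two horizontal rails of 70×60 mm section span the gap between the posts with their undersides at z = 268 mm and z = 1348 mm, flush with the posts' −y face. 14 pickets, each 66 mm wide, 18 mm thick and 1570 mm tall, are fixed to the +y face of the rails with their bottoms at z = 115 mm, spaced across the span with a 78 mm gap after the −x post and between neighbouring pickets, with 83 mm left before the +x post.


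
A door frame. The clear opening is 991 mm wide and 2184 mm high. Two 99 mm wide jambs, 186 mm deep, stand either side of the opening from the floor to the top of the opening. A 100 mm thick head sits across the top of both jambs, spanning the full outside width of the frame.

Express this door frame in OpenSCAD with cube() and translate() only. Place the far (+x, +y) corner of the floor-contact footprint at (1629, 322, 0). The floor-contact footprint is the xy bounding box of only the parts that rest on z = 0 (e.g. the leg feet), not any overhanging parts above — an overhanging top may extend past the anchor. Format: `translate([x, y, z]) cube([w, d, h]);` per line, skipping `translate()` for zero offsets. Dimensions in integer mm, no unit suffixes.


translate([440, 136, 0]) cube([99, 186, 2184]);
translate([1530, 136, 0]) cube([99, 186, 2184]);
translate([440, 136, 2184]) cube([1189, 186, 100]);


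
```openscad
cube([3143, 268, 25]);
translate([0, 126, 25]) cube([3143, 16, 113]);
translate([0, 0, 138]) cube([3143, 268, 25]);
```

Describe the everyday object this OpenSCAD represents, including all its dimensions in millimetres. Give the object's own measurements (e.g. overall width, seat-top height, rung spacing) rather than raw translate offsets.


An I-beam lying along x, 3143 mm long. Overall section height 163 mm. Two flanges 268 mm wide (y) and 25 mm thick, one on the floor and one at the top; a web 16 mm thick runs between them, centred on the flange width.


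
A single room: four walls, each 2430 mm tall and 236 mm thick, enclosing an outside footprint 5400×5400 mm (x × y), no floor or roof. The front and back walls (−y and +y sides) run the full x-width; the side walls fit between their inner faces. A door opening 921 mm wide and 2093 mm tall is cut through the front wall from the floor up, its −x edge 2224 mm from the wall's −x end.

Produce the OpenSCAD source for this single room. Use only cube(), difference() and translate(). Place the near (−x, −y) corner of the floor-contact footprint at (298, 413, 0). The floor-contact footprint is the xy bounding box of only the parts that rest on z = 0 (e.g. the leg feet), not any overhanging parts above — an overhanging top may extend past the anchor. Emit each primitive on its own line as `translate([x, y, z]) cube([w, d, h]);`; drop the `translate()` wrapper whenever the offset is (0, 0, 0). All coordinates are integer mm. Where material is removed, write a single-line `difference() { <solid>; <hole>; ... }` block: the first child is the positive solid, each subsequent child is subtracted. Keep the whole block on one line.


difference() { translate([298, 413, 0]) cube([5400, 236, 2430]); translate([2522, 413, 0]) cube([921, 236, 2093]); }
translate([298, 5577, 0]) cube([5400, 236, 2430]);
translate([298, 649, 0]) cube([236, 4928, 2430]);
translate([5462, 649, 0]) cube([236, 4928, 2430]);


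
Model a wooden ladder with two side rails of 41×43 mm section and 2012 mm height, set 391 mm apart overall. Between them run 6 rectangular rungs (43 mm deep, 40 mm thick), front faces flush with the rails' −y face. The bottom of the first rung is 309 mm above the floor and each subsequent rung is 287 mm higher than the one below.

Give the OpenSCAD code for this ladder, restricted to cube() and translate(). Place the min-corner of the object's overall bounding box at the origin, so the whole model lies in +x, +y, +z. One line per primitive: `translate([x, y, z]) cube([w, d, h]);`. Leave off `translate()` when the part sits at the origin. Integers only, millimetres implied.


cube([41, 43, 2012]);
translate([350, 0, 0]) cube([41, 43, 2012]);
translate([41, 0, 309]) cube([309, 43, 40]);
translate([41, 0, 596]) cube([309, 43, 40]);
translate([41, 0, 883]) cube([309, 43, 40]);
translate([41, 0, 1170]) cube([309, 43, 40]);
translate([41, 0, 1457]) cube([309, 43, 40]);
translate([41, 0, 1744]) cube([309, 43, 40]);
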